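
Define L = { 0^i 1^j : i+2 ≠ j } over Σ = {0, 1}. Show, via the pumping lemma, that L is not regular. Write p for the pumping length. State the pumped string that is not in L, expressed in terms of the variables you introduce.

0^{p+p!} 1^{p+p!+2}

Toward a contradiction, assume L is regular with pumping length p.
Choose w = 0^p 1^{p+p!+2}. Since p ≠ (p+p!+2)-2 = p+p!, w ∈ L; and |w| ≥ p.
By the pumping lemma, w = xyz with |xy| ≤ p and y is nonempty.
Since the first p symbols of w are all 0's and |xy| ≤ p, y lies entirely in the leading 0-block: y = 0^k for some k with 1 ≤ k ≤ p.
Since 1 ≤ k ≤ p, k divides p!; set t = 1 + p!/k. Then xy^t z has p + (p!/k)·k = p + p! copies of 0. Now the 0-count is p+p! and (1-count)-2 = (p+p!+2)-2 = p+p!, so i+2 ≠ j fails. So xy^t z = 0^{p+p!} 1^{p+p!+2} ∉ L.
This is a contradiction; hence L is not regular.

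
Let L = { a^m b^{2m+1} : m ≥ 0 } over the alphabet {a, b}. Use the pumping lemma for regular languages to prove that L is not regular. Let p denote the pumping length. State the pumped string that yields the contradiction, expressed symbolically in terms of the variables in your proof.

Suppose for contradiction that L is regular, and let p be the pumping length.
Take w = a^p b^{2p+1}. Then w ∈ L and |w| = 3p+1 ≥ p.
The pumping lemma gives a decomposition w = xyz where |xy| ≤ p and y is nonempty.
Because |xy| ≤ p and w begins with p copies of a, we have y = a^k with 1 ≤ k ≤ p.
Pump with i = 2: xy^2z = a^{p+k} b^{2p+1}. For this to lie in L we would need 2p+1 = 2(p+k)+1, which forces k = 0. But k ≥ 1, so xy^2z ∉ L.
Contradiction. Therefore L is not regular.

a^{p+k} b^{2p+1}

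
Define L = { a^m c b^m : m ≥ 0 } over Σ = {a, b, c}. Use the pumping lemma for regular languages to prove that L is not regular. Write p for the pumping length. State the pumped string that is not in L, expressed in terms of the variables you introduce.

Suppose for contradiction that L is regular, and let p be the pumping length.
Take w = a^p c b^p ∈ L with |w| = 2p+1 ≥ p.
The pumping lemma gives a decomposition w = xyz where |xy| ≤ p and |y| ≥ 1.
Because |xy| ≤ p and w begins with p copies of a, we have y = a^k with 1 ≤ k ≤ p.
Pump with i = 2: xy^2z = a^{p+k} c b^p, which would require p+k = p. But k ≥ 1, so xy^2z ∉ L.
Contradiction. Therefore L is not regular.

a^{p+k} c b^p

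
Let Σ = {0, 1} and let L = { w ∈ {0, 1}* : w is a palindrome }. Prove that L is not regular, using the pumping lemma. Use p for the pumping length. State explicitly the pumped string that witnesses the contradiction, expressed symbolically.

0^{p+k} 1 0^p

Suppose for contradiction that L is regular, and let p be the pumping length.
Take w = 0^p 1 0^p, a palindrome of length 2p+1 ≥ p.
Write w = xyz as guaranteed by the lemma, with |xy| ≤ p and |y| > 0.
Because |xy| ≤ p and w begins with p copies of 0, we have y = 0^k with 1 ≤ k ≤ p.
Pump with i = 2: xy^2z = 0^{p+k} 1 0^p. Its reverse is 0^p 1 0^{p+k}, which differs from xy^2z since k ≥ 1. So xy^2z is not a palindrome and xy^2z ∉ L.
Contradiction. Therefore L is not regular.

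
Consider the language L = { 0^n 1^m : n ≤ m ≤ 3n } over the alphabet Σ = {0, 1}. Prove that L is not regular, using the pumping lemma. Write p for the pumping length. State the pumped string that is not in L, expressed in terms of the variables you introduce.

0^{p+k} 1^p

Toward a contradiction, assume L is regular with pumping length p.
Take w = 0^p 1^p ∈ L (since p ≤ p ≤ 3p), with |w| = 2p ≥ p.
Write w = xyz as guaranteed by the lemma, with |xy| ≤ p and |y| > 0.
The first p characters of w are 0's, so xy (and hence y) consists only of 0's. Write y = 0^k, 1 ≤ k ≤ p.
Pump with i = 2: xy^2z = 0^{p+k} 1^p. Now n = p+k > p = m, so the condition n ≤ m fails. Thus xy^2z ∉ L.
This is a contradiction; hence L is not regular.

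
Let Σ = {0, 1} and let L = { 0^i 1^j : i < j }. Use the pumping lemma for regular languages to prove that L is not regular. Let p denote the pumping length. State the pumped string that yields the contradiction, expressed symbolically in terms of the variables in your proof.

0^{p+k} 1^{p+1}

Assume L is regular; let p be its pumping constant.
Choose w = 0^p 1^{p+1} ∈ L, with |w| = 2p+1 ≥ p.
By the pumping lemma, w = xyz with |xy| ≤ p and y is nonempty.
The first p characters of w are 0's, so xy (and hence y) consists only of 0's. Write y = 0^k, 1 ≤ k ≤ p.
Consider xy^2z = 0^{p+k} 1^{p+1}. Since k ≥ 1, the 0-count p+k is at least p+1, so i < j fails; thus xy^2z ∉ L.
Contradiction. Therefore L is not regular.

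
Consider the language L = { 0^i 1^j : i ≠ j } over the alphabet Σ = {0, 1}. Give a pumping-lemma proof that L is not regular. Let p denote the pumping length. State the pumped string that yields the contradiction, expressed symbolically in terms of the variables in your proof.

0^{p+p!} 1^{p+p!}

Assume L is regular; let p be its pumping constant.
Choose w = 0^p 1^{p+p!}. Since p ≠ p+p!, w ∈ L; and |w| ≥ p.
Write w = xyz as guaranteed by the lemma, with |xy| ≤ p and |y| > 0.
Since the first p symbols of w are all 0's and |xy| ≤ p, y lies entirely in the leading 0-block: y = 0^k for some k with 1 ≤ k ≤ p.
Since 1 ≤ k ≤ p, k divides p!; set t = 1 + p!/k. Then xy^t z has p + (p!/k)·k = p + p! copies of 0. Now the 0-count equals the 1-count, so i ≠ j fails. So xy^t z = 0^{p+p!} 1^{p+p!} ∉ L.
Contradiction. Therefore L is not regular.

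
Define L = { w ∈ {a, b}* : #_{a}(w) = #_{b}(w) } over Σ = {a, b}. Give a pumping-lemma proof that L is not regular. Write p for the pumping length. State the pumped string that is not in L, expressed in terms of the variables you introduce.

Assume L is regular. Let p be the pumping length given by the pumping lemma.
Choose w = a^p b^p ∈ L with |w| = 2p ≥ p.
Write w = xyz as guaranteed by the lemma, with |xy| ≤ p and y is nonempty.
Since the first p symbols of w are all a's and |xy| ≤ p, y lies entirely in the leading a-block: y = a^k for some k with 1 ≤ k ≤ p.
Pump with i = 2: xy^2z = a^{p+k} b^p has p+k occurrences of a but only p of b. Since k ≥ 1 the counts differ, so xy^2z ∉ L.
This is a contradiction; hence L is not regular.

a^{p+k} b^p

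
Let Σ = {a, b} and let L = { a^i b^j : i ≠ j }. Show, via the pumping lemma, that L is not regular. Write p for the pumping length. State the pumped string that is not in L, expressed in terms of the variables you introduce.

Suppose for contradiction that L is regular, and let p be the pumping length.
Choose w = a^p b^{p+p!}. Since p ≠ p+p!, w ∈ L; and |w| ≥ p.
By the pumping lemma, w = xyz with |xy| ≤ p and |y| > 0.
Since the first p symbols of w are all a's and |xy| ≤ p, y lies entirely in the leading a-block: y = a^k for some k with 1 ≤ k ≤ p.
Since 1 ≤ k ≤ p, k divides p!; set t = 1 + p!/k. Then xy^t z has p + (p!/k)·k = p + p! copies of a. Now the a-count equals the b-count, so i ≠ j fails. So xy^t z = a^{p+p!} b^{p+p!} ∉ L.
Contradiction. Therefore L is not regular.

a^{p+p!} b^{p+p!}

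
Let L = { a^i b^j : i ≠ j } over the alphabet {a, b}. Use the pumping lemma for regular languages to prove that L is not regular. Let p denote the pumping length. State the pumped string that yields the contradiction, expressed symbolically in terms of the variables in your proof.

Assume L is regular; let p be its pumping constant.
Choose w = a^p b^{p+p!}. Since p ≠ p+p!, w ∈ L; and |w| ≥ p.
The pumping lemma gives a decomposition w = xyz where |xy| ≤ p and y is nonempty.
The first p characters of w are a's, so xy (and hence y) consists only of a's. Write y = a^k, 1 ≤ k ≤ p.
Since 1 ≤ k ≤ p, k divides p!; set t = 1 + p!/k. Then xy^t z has p + (p!/k)·k = p + p! copies of a. Now the a-count equals the b-count, so i ≠ j fails. So xy^t z = a^{p+p!} b^{p+p!} ∉ L.
Contradiction. Therefore L is not regular.

a^{p+p!} b^{p+p!}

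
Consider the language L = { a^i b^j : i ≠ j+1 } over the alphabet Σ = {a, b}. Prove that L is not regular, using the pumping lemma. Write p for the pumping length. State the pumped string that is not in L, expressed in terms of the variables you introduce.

a^{p+p!} b^{p+p!-1}

Toward a contradiction, assume L is regular with pumping length p.
Choose w = a^p b^{p+p!-1}. Since p ≠ (p+p!-1)+1 = p+p!, w ∈ L; and |w| ≥ p.
By the pumping lemma, w = xyz with |xy| ≤ p and |y| ≥ 1.
The first p characters of w are a's, so xy (and hence y) consists only of a's. Write y = a^k, 1 ≤ k ≤ p.
Since 1 ≤ k ≤ p, k divides p!; set t = 1 + p!/k. Then xy^t z has p + (p!/k)·k = p + p! copies of a. Now the a-count is p+p! and (b-count)+1 = (p+p!-1)+1 = p+p!, so i ≠ j+1 fails. So xy^t z = a^{p+p!} b^{p+p!-1} ∉ L.
This contradicts the pumping lemma, so L is not regular.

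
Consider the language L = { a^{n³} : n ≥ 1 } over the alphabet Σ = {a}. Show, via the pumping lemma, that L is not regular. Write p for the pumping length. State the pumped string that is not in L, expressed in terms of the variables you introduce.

Assume L is regular; let p be its pumping constant.
Take w = a^{p³} ∈ L with |w| = p³ ≥ p.
By the pumping lemma, w = xyz with |xy| ≤ p and |y| > 0.
Then y = a^k for some k with 1 ≤ k ≤ p.
Pump with i = 2: xy^2z = a^{p³+k}. Since 1 ≤ k ≤ p, p³ < p³+k ≤ p³+p < p³+3p²+3p+1 = (p+1)³, so p³+k is not a perfect cube. So xy^2z ∉ L.
Contradiction. Therefore L is not regular.

a^{p³+k}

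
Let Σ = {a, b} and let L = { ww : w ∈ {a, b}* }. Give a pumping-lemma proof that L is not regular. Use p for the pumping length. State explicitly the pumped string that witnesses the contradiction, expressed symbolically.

Assume L is regular. Let p be the pumping length given by the pumping lemma.
Take w = a^p b^p a^p b^p = uu where u = a^pb^p; then w ∈ L and |w| = 4p ≥ p.
Write w = xyz as guaranteed by the lemma, with |xy| ≤ p and |y| ≥ 1.
Because |xy| ≤ p and w begins with p copies of a, we have y = a^k with 1 ≤ k ≤ p.
Pump with i = 2: xy^2z = a^{p+k} b^p a^p b^p, of length 4p+k. Suppose this equals vv. The string starts with a and ends with b, so v does too; thus the boundary between the two copies of v is a b→a transition. There is exactly one such transition, at position 2p+k, so |v| = 2p+k and |vv| = 4p+2k ≠ 4p+k since k ≥ 1. So xy^2z ∉ L.
Contradiction. Therefore L is not regular.

a^{p+k} b^p a^p b^p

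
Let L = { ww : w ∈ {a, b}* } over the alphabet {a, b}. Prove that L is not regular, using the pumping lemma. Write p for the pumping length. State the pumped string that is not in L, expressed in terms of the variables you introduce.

Assume L is regular; let p be its pumping constant.
Take w = a^p b^p a^p b^p = uu where u = a^pb^p; then w ∈ L and |w| = 4p ≥ p.
The pumping lemma gives a decomposition w = xyz where |xy| ≤ p and |y| > 0.
The first p characters of w are a's, so xy (and hence y) consists only of a's. Write y = a^k, 1 ≤ k ≤ p.
Pump with i = 2: xy^2z = a^{p+k} b^p a^p b^p, of length 4p+k. Suppose this equals vv. The string starts with a and ends with b, so v does too; thus the boundary between the two copies of v is a b→a transition. There is exactly one such transition, at position 2p+k, so |v| = 2p+k and |vv| = 4p+2k ≠ 4p+k since k ≥ 1. So xy^2z ∉ L.
This is a contradiction; hence L is not regular.

a^{p+k} b^p a^p b^p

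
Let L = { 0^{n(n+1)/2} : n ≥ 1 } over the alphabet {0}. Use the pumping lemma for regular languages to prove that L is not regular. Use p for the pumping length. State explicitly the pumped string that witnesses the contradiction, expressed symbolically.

Suppose for contradiction that L is regular, and let p be the pumping length.
Take w = 0^{p(p+1)/2} ∈ L with |w| = p(p+1)/2 ≥ p.
Write w = xyz as guaranteed by the lemma, with |xy| ≤ p and |y| > 0.
Then y = 0^k for some k with 1 ≤ k ≤ p.
Pump with i = 2: xy^2z = 0^{p(p+1)/2+k}. Since 1 ≤ k ≤ p, p(p+1)/2 < p(p+1)/2+k ≤ p(p+1)/2+p < (p+1)(p+2)/2, so p(p+1)/2+k is strictly between consecutive triangular numbers. So xy^2z ∉ L.
Contradiction. Therefore L is not regular.

0^{p(p+1)/2+k}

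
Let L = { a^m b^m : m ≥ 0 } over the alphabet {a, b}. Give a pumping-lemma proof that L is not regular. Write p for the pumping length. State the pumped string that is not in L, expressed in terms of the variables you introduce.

a^{p+k} b^p

Assume L is regular; let p be its pumping constant.
Take w = a^p b^p. Then w ∈ L and |w| = 2p ≥ p.
By the pumping lemma, w = xyz with |xy| ≤ p and |y| > 0.
The first p characters of w are a's, so xy (and hence y) consists only of a's. Write y = a^k, 1 ≤ k ≤ p.
Pump with i = 2: xy^2z = a^{p+k} b^p. For this to lie in L we would need p = p+k, which forces k = 0. But k ≥ 1, so xy^2z ∉ L.
This contradicts the pumping lemma, so L is not regular.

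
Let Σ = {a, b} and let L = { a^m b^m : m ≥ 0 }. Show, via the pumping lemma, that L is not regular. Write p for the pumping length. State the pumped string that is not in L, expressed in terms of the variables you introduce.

a^{p+k} b^p

Assume L is regular. Let p be the pumping length given by the pumping lemma.
Choose w = a^p b^p, which is in L with |w| = 2p ≥ p.
The pumping lemma gives a decomposition w = xyz where |xy| ≤ p and y is nonempty.
The first p characters of w are a's, so xy (and hence y) consists only of a's. Write y = a^k, 1 ≤ k ≤ p.
Pump with i = 2: xy^2z = a^{p+k} b^p. For this to lie in L we would need p = p+k, which forces k = 0. But k ≥ 1, so xy^2z ∉ L.
Contradiction. Therefore L is not regular.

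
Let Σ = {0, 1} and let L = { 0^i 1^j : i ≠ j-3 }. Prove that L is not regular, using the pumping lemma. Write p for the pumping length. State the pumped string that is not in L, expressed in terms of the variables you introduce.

Toward a contradiction, assume L is regular with pumping length p.
Choose w = 0^p 1^{p+p!+3}. Since p ≠ (p+p!+3)-3 = p+p!, w ∈ L; and |w| ≥ p.
Write w = xyz as guaranteed by the lemma, with |xy| ≤ p and |y| ≥ 1.
Since the first p symbols of w are all 0's and |xy| ≤ p, y lies entirely in the leading 0-block: y = 0^k for some k with 1 ≤ k ≤ p.
Since 1 ≤ k ≤ p, k divides p!; set t = 1 + p!/k. Then xy^t z has p + (p!/k)·k = p + p! copies of 0. Now the 0-count is p+p! and (1-count)-3 = (p+p!+3)-3 = p+p!, so i ≠ j-3 fails. So xy^t z = 0^{p+p!} 1^{p+p!+3} ∉ L.
This contradicts the pumping lemma, so L is not regular.

0^{p+p!} 1^{p+p!+3}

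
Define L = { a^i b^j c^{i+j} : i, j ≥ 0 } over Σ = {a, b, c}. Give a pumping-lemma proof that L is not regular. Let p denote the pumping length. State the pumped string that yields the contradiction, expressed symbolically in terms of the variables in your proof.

Assume L is regular; let p be its pumping constant.
Take w = a^p b^p c^{2p} ∈ L (with i=j=p, i+j=2p), |w| = 4p ≥ p.
Write w = xyz as guaranteed by the lemma, with |xy| ≤ p and |y| ≥ 1.
Since the first p symbols of w are all a's and |xy| ≤ p, y lies entirely in the leading a-block: y = a^k for some k with 1 ≤ k ≤ p.
Consider xy^2z = a^{p+k} b^p c^{2p}. Now the a- and b-counts sum to 2p+k, but the c-count is 2p ≠ 2p+k. So xy^2z ∉ L.
Contradiction. Therefore L is not regular.

a^{p+k} b^p c^{2p}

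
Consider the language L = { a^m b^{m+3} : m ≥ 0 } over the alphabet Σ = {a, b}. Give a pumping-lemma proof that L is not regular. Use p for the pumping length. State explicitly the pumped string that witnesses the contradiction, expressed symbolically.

a^{p+k} b^{p+3}

Suppose for contradiction that L is regular, and let p be the pumping length.
Choose w = a^p b^{p+3}, which is in L with |w| = 2p+3 ≥ p.
Write w = xyz as guaranteed by the lemma, with |xy| ≤ p and |y| ≥ 1.
The first p characters of w are a's, so xy (and hence y) consists only of a's. Write y = a^k, 1 ≤ k ≤ p.
Pump with i = 2: xy^2z = a^{p+k} b^{p+3}. For this to lie in L we would need p+3 = (p+k)+3, which forces k = 0. But k ≥ 1, so xy^2z ∉ L.
This is a contradiction; hence L is not regular.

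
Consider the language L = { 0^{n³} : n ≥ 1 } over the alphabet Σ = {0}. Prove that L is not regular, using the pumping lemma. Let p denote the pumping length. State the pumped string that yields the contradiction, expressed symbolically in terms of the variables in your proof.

0^{p³+k}

Assume L is regular. Let p be the pumping length given by the pumping lemma.
Take w = 0^{p³} ∈ L with |w| = p³ ≥ p.
The pumping lemma gives a decomposition w = xyz where |xy| ≤ p and y is nonempty.
Then y = 0^k for some k with 1 ≤ k ≤ p.
Pump with i = 2: xy^2z = 0^{p³+k}. Since 1 ≤ k ≤ p, p³ < p³+k ≤ p³+p < p³+3p²+3p+1 = (p+1)³, so p³+k is not a perfect cube. So xy^2z ∉ L.
This contradicts the pumping lemma, so L is not regular.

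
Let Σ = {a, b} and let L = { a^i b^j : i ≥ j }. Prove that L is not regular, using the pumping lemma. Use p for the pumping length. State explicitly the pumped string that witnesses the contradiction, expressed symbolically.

a^{p-k} b^p

Assume L is regular. Let p be the pumping length given by the pumping lemma.
Choose w = a^p b^p ∈ L, with |w| = 2p ≥ p.
Write w = xyz as guaranteed by the lemma, with |xy| ≤ p and |y| > 0.
Since the first p symbols of w are all a's and |xy| ≤ p, y lies entirely in the leading a-block: y = a^k for some k with 1 ≤ k ≤ p.
Consider xy^0z = xz = a^{p-k} b^p. Since k ≥ 1, the a-count p-k is less than p, so i ≥ j fails; thus xz ∉ L.
Contradiction. Therefore L is not regular.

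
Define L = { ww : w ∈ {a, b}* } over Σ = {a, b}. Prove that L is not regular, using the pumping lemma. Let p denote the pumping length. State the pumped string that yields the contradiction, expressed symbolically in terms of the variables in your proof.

a^{p+k} b^p a^p b^p

Toward a contradiction, assume L is regular with pumping length p.
Take w = a^p b^p a^p b^p = uu where u = a^pb^p; then w ∈ L and |w| = 4p ≥ p.
Write w = xyz as guaranteed by the lemma, with |xy| ≤ p and y is nonempty.
The first p characters of w are a's, so xy (and hence y) consists only of a's. Write y = a^k, 1 ≤ k ≤ p.
Pump with i = 2: xy^2z = a^{p+k} b^p a^p b^p, of length 4p+k. Suppose this equals vv. The string starts with a and ends with b, so v does too; thus the boundary between the two copies of v is a b→a transition. There is exactly one such transition, at position 2p+k, so |v| = 2p+k and |vv| = 4p+2k ≠ 4p+k since k ≥ 1. So xy^2z ∉ L.
Contradiction. Therefore L is not regular.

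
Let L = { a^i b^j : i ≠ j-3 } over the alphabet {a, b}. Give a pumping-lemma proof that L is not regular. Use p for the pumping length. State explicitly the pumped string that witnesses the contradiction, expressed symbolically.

a^{p+p!} b^{p+p!+3}

Toward a contradiction, assume L is regular with pumping length p.
Choose w = a^p b^{p+p!+3}. Since p ≠ (p+p!+3)-3 = p+p!, w ∈ L; and |w| ≥ p.
The pumping lemma gives a decomposition w = xyz where |xy| ≤ p and |y| ≥ 1.
Since the first p symbols of w are all a's and |xy| ≤ p, y lies entirely in the leading a-block: y = a^k for some k with 1 ≤ k ≤ p.
Since 1 ≤ k ≤ p, k divides p!; set t = 1 + p!/k. Then xy^t z has p + (p!/k)·k = p + p! copies of a. Now the a-count is p+p! and (b-count)-3 = (p+p!+3)-3 = p+p!, so i ≠ j-3 fails. So xy^t z = a^{p+p!} b^{p+p!+3} ∉ L.
Contradiction. Therefore L is not regular.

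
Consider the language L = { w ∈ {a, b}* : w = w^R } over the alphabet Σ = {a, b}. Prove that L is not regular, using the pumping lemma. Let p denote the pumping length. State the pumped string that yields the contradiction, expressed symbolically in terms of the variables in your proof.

a^{p+k} b a^p

Assume L is regular. Let p be the pumping length given by the pumping lemma.
Take w = a^p b a^p, a palindrome of length 2p+1 ≥ p.
The pumping lemma gives a decomposition w = xyz where |xy| ≤ p and |y| > 0.
The first p characters of w are a's, so xy (and hence y) consists only of a's. Write y = a^k, 1 ≤ k ≤ p.
Pump with i = 2: xy^2z = a^{p+k} b a^p. Its reverse is a^p b a^{p+k}, which differs from xy^2z since k ≥ 1. So xy^2z is not a palindrome and xy^2z ∉ L.
Contradiction. Therefore L is not regular.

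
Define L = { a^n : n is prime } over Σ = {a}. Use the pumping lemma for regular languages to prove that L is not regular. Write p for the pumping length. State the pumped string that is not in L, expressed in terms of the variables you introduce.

Assume L is regular; let p be its pumping constant.
Let q be a prime with q ≥ p+2 (infinitely many primes exist), and take w = a^q ∈ L with |w| = q ≥ p.
The pumping lemma gives a decomposition w = xyz where |xy| ≤ p and |y| ≥ 1.
Then y = a^k for some k with 1 ≤ k ≤ p.
Since 1 ≤ k ≤ p, |xz| = q-k. Pump with i = q+1: |xy^{q+1}z| = (q-k)+(q+1)k = q+qk = q(1+k), which is composite (both factors ≥ 2). So xy^{q+1}z = a^{q(1+k)} ∉ L.
Contradiction. Therefore L is not regular.

a^{q(1+k)}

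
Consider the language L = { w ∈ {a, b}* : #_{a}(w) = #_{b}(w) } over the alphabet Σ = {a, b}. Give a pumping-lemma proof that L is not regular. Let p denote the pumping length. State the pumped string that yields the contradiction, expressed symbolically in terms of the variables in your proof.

Suppose for contradiction that L is regular, and let p be the pumping length.
Choose w = a^p b^p ∈ L with |w| = 2p ≥ p.
By the pumping lemma, w = xyz with |xy| ≤ p and |y| ≥ 1.
Since the first p symbols of w are all a's and |xy| ≤ p, y lies entirely in the leading a-block: y = a^k for some k with 1 ≤ k ≤ p.
Pump with i = 2: xy^2z = a^{p+k} b^p has p+k occurrences of a but only p of b. Since k ≥ 1 the counts differ, so xy^2z ∉ L.
This contradicts the pumping lemma, so L is not regular.

a^{p+k} b^p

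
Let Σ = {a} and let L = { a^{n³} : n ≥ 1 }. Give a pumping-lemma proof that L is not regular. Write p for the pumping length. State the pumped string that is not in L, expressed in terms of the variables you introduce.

Toward a contradiction, assume L is regular with pumping length p.
Take w = a^{p³} ∈ L with |w| = p³ ≥ p.
By the pumping lemma, w = xyz with |xy| ≤ p and |y| > 0.
Then y = a^k for some k with 1 ≤ k ≤ p.
Pump with i = 2: xy^2z = a^{p³+k}. Since 1 ≤ k ≤ p, p³ < p³+k ≤ p³+p < p³+3p²+3p+1 = (p+1)³, so p³+k is not a perfect cube. So xy^2z ∉ L.
This is a contradiction; hence L is not regular.

a^{p³+k}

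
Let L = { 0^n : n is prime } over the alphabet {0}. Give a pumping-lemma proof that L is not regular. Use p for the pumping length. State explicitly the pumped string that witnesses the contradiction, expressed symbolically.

0^{q(1+k)}

Toward a contradiction, assume L is regular with pumping length p.
Let q be a prime with q ≥ p+2 (infinitely many primes exist), and take w = 0^q ∈ L with |w| = q ≥ p.
Write w = xyz as guaranteed by the lemma, with |xy| ≤ p and |y| ≥ 1.
Then y = 0^k for some k with 1 ≤ k ≤ p.
Since 1 ≤ k ≤ p, |xz| = q-k. Pump with i = q+1: |xy^{q+1}z| = (q-k)+(q+1)k = q+qk = q(1+k), which is composite (both factors ≥ 2). So xy^{q+1}z = 0^{q(1+k)} ∉ L.
This is a contradiction; hence L is not regular.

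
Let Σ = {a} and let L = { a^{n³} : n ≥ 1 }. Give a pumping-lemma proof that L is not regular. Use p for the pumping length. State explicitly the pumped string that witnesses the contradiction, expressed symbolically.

Assume L is regular. Let p be the pumping length given by the pumping lemma.
Take w = a^{p³} ∈ L with |w| = p³ ≥ p.
The pumping lemma gives a decomposition w = xyz where |xy| ≤ p and y is nonempty.
Then y = a^k for some k with 1 ≤ k ≤ p.
Pump with i = 2: xy^2z = a^{p³+k}. Since 1 ≤ k ≤ p, p³ < p³+k ≤ p³+p < p³+3p²+3p+1 = (p+1)³, so p³+k is not a perfect cube. So xy^2z ∉ L.
This contradicts the pumping lemma, so L is not regular.

a^{p³+k}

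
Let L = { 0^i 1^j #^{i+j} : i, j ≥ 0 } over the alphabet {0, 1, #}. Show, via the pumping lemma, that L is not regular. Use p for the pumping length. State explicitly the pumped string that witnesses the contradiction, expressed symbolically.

Suppose for contradiction that L is regular, and let p be the pumping length.
Take w = 0^p 1^p #^{2p} ∈ L (with i=j=p, i+j=2p), |w| = 4p ≥ p.
The pumping lemma gives a decomposition w = xyz where |xy| ≤ p and |y| ≥ 1.
Because |xy| ≤ p and w begins with p copies of 0, we have y = 0^k with 1 ≤ k ≤ p.
Consider xy^2z = 0^{p+k} 1^p #^{2p}. Now the 0- and 1-counts sum to 2p+k, but the #-count is 2p ≠ 2p+k. So xy^2z ∉ L.
This contradicts the pumping lemma, so L is not regular.

0^{p+k} 1^p #^{2p}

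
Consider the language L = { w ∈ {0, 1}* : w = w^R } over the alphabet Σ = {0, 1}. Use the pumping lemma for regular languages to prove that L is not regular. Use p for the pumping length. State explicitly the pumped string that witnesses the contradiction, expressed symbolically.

Assume L is regular; let p be its pumping constant.
Take w = 0^p 1 0^p, a palindrome of length 2p+1 ≥ p.
Write w = xyz as guaranteed by the lemma, with |xy| ≤ p and |y| > 0.
The first p characters of w are 0's, so xy (and hence y) consists only of 0's. Write y = 0^k, 1 ≤ k ≤ p.
Pump with i = 2: xy^2z = 0^{p+k} 1 0^p. Its reverse is 0^p 1 0^{p+k}, which differs from xy^2z since k ≥ 1. So xy^2z is not a palindrome and xy^2z ∉ L.
This contradicts the pumping lemma, so L is not regular.

0^{p+k} 1 0^p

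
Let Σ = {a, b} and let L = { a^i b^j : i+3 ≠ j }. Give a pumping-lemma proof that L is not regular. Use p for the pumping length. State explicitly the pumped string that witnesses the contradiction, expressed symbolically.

a^{p+p!} b^{p+p!+3}

Toward a contradiction, assume L is regular with pumping length p.
Choose w = a^p b^{p+p!+3}. Since p ≠ (p+p!+3)-3 = p+p!, w ∈ L; and |w| ≥ p.
Write w = xyz as guaranteed by the lemma, with |xy| ≤ p and |y| ≥ 1.
Because |xy| ≤ p and w begins with p copies of a, we have y = a^k with 1 ≤ k ≤ p.
Since 1 ≤ k ≤ p, k divides p!; set t = 1 + p!/k. Then xy^t z has p + (p!/k)·k = p + p! copies of a. Now the a-count is p+p! and (b-count)-3 = (p+p!+3)-3 = p+p!, so i+3 ≠ j fails. So xy^t z = a^{p+p!} b^{p+p!+3} ∉ L.
This is a contradiction; hence L is not regular.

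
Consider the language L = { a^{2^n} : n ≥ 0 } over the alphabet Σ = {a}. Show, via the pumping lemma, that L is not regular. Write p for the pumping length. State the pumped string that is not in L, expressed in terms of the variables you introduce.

a^{2^p+k}

Suppose for contradiction that L is regular, and let p be the pumping length.
Take w = a^{2^p} ∈ L with |w| = 2^p ≥ p.
By the pumping lemma, w = xyz with |xy| ≤ p and y is nonempty.
Then y = a^k for some k with 1 ≤ k ≤ p.
Pump with i = 2: xy^2z = a^{2^p+k}. Since 1 ≤ k ≤ p < 2^p, we have 2^p < 2^p+k < 2^{p+1}, so 2^p+k is not a power of 2. So xy^2z ∉ L.
This is a contradiction; hence L is not regular.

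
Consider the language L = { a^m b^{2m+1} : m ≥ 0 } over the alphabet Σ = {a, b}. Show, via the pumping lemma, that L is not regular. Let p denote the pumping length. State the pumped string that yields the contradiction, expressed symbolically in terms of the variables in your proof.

Assume L is regular; let p be its pumping constant.
Take w = a^p b^{2p+1}. Then w ∈ L and |w| = 3p+1 ≥ p.
By the pumping lemma, w = xyz with |xy| ≤ p and |y| > 0.
The first p characters of w are a's, so xy (and hence y) consists only of a's. Write y = a^k, 1 ≤ k ≤ p.
Pump with i = 2: xy^2z = a^{p+k} b^{2p+1}. For this to lie in L we would need 2p+1 = 2(p+k)+1, which forces k = 0. But k ≥ 1, so xy^2z ∉ L.
Contradiction. Therefore L is not regular.

a^{p+k} b^{2p+1}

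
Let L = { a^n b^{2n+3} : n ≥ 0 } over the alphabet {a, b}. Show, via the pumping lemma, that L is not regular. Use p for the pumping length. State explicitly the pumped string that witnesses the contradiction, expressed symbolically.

a^{p+k} b^{2p+3}

Toward a contradiction, assume L is regular with pumping length p.
Choose w = a^p b^{2p+3}, which is in L with |w| = 3p+3 ≥ p.
The pumping lemma gives a decomposition w = xyz where |xy| ≤ p and y is nonempty.
Because |xy| ≤ p and w begins with p copies of a, we have y = a^k with 1 ≤ k ≤ p.
Pump with i = 2: xy^2z = a^{p+k} b^{2p+3}. For this to lie in L we would need 2p+3 = 2(p+k)+3, which forces k = 0. But k ≥ 1, so xy^2z ∉ L.
This contradicts the pumping lemma, so L is not regular.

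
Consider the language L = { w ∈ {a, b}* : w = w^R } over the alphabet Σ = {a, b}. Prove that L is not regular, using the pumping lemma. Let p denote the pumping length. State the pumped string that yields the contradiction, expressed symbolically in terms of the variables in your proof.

Assume L is regular. Let p be the pumping length given by the pumping lemma.
Take w = a^p b a^p, a palindrome of length 2p+1 ≥ p.
The pumping lemma gives a decomposition w = xyz where |xy| ≤ p and |y| > 0.
Because |xy| ≤ p and w begins with p copies of a, we have y = a^k with 1 ≤ k ≤ p.
Pump with i = 2: xy^2z = a^{p+k} b a^p. Its reverse is a^p b a^{p+k}, which differs from xy^2z since k ≥ 1. So xy^2z is not a palindrome and xy^2z ∉ L.
Contradiction. Therefore L is not regular.

a^{p+k} b a^p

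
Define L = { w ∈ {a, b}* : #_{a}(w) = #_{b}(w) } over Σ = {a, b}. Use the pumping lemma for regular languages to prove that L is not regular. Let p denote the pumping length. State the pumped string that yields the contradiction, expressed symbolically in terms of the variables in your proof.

Suppose for contradiction that L is regular, and let p be the pumping length.
Choose w = a^p b^p ∈ L with |w| = 2p ≥ p.
The pumping lemma gives a decomposition w = xyz where |xy| ≤ p and y is nonempty.
The first p characters of w are a's, so xy (and hence y) consists only of a's. Write y = a^k, 1 ≤ k ≤ p.
Pump with i = 2: xy^2z = a^{p+k} b^p has p+k occurrences of a but only p of b. Since k ≥ 1 the counts differ, so xy^2z ∉ L.
This is a contradiction; hence L is not regular.

a^{p+k} b^p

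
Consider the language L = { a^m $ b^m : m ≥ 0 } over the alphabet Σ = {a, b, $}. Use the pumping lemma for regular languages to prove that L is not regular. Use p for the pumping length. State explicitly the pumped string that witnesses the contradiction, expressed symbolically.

Suppose for contradiction that L is regular, and let p be the pumping length.
Take w = a^p $ b^p ∈ L with |w| = 2p+1 ≥ p.
Write w = xyz as guaranteed by the lemma, with |xy| ≤ p and |y| > 0.
Because |xy| ≤ p and w begins with p copies of a, we have y = a^k with 1 ≤ k ≤ p.
Pump with i = 2: xy^2z = a^{p+k} $ b^p, which would require p+k = p. But k ≥ 1, so xy^2z ∉ L.
This is a contradiction; hence L is not regular.

a^{p+k} $ b^p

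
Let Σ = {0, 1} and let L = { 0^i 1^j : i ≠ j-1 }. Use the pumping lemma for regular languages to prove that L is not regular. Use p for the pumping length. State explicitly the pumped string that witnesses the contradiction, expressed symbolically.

0^{p+p!} 1^{p+p!+1}

Suppose for contradiction that L is regular, and let p be the pumping length.
Choose w = 0^p 1^{p+p!+1}. Since p ≠ (p+p!+1)-1 = p+p!, w ∈ L; and |w| ≥ p.
By the pumping lemma, w = xyz with |xy| ≤ p and y is nonempty.
Since the first p symbols of w are all 0's and |xy| ≤ p, y lies entirely in the leading 0-block: y = 0^k for some k with 1 ≤ k ≤ p.
Since 1 ≤ k ≤ p, k divides p!; set t = 1 + p!/k. Then xy^t z has p + (p!/k)·k = p + p! copies of 0. Now the 0-count is p+p! and (1-count)-1 = (p+p!+1)-1 = p+p!, so i ≠ j-1 fails. So xy^t z = 0^{p+p!} 1^{p+p!+1} ∉ L.
This contradicts the pumping lemma, so L is not regular.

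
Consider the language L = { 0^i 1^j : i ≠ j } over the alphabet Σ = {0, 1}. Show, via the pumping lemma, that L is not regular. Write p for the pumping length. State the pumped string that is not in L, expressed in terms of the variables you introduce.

0^{p+p!} 1^{p+p!}

Toward a contradiction, assume L is regular with pumping length p.
Choose w = 0^p 1^{p+p!}. Since p ≠ p+p!, w ∈ L; and |w| ≥ p.
The pumping lemma gives a decomposition w = xyz where |xy| ≤ p and y is nonempty.
Because |xy| ≤ p and w begins with p copies of 0, we have y = 0^k with 1 ≤ k ≤ p.
Since 1 ≤ k ≤ p, k divides p!; set t = 1 + p!/k. Then xy^t z has p + (p!/k)·k = p + p! copies of 0. Now the 0-count equals the 1-count, so i ≠ j fails. So xy^t z = 0^{p+p!} 1^{p+p!} ∉ L.
This contradicts the pumping lemma, so L is not regular.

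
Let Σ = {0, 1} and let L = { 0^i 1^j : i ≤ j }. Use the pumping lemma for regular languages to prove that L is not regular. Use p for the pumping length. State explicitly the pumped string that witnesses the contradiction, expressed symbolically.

0^{p+k} 1^p

Suppose for contradiction that L is regular, and let p be the pumping length.
Choose w = 0^p 1^p ∈ L, with |w| = 2p ≥ p.
The pumping lemma gives a decomposition w = xyz where |xy| ≤ p and |y| > 0.
The first p characters of w are 0's, so xy (and hence y) consists only of 0's. Write y = 0^k, 1 ≤ k ≤ p.
Consider xy^2z = 0^{p+k} 1^p. Since k ≥ 1, the 0-count p+k exceeds the 1-count p, so i ≤ j fails; thus xy^2z ∉ L.
Contradiction. Therefore L is not regular.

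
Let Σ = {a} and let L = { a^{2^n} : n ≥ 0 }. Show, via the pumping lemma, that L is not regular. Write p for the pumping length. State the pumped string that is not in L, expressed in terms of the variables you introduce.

a^{2^p+k}

Toward a contradiction, assume L is regular with pumping length p.
Take w = a^{2^p} ∈ L with |w| = 2^p ≥ p.
Write w = xyz as guaranteed by the lemma, with |xy| ≤ p and |y| > 0.
Then y = a^k for some k with 1 ≤ k ≤ p.
Pump with i = 2: xy^2z = a^{2^p+k}. Since 1 ≤ k ≤ p < 2^p, we have 2^p < 2^p+k < 2^{p+1}, so 2^p+k is not a power of 2. So xy^2z ∉ L.
This contradicts the pumping lemma, so L is not regular.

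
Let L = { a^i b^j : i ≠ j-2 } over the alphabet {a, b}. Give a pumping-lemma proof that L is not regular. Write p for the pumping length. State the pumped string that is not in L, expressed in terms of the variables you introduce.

a^{p+p!} b^{p+p!+2}

Toward a contradiction, assume L is regular with pumping length p.
Choose w = a^p b^{p+p!+2}. Since p ≠ (p+p!+2)-2 = p+p!, w ∈ L; and |w| ≥ p.
The pumping lemma gives a decomposition w = xyz where |xy| ≤ p and y is nonempty.
The first p characters of w are a's, so xy (and hence y) consists only of a's. Write y = a^k, 1 ≤ k ≤ p.
Since 1 ≤ k ≤ p, k divides p!; set t = 1 + p!/k. Then xy^t z has p + (p!/k)·k = p + p! copies of a. Now the a-count is p+p! and (b-count)-2 = (p+p!+2)-2 = p+p!, so i ≠ j-2 fails. So xy^t z = a^{p+p!} b^{p+p!+2} ∉ L.
This contradicts the pumping lemma, so L is not regular.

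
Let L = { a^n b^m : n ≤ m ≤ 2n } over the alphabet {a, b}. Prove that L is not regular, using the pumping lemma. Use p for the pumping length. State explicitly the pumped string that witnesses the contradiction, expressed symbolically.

Suppose for contradiction that L is regular, and let p be the pumping length.
Take w = a^p b^p ∈ L (since p ≤ p ≤ 2p), with |w| = 2p ≥ p.
The pumping lemma gives a decomposition w = xyz where |xy| ≤ p and |y| ≥ 1.
Because |xy| ≤ p and w begins with p copies of a, we have y = a^k with 1 ≤ k ≤ p.
Pump with i = 2: xy^2z = a^{p+k} b^p. Now n = p+k > p = m, so the condition n ≤ m fails. Thus xy^2z ∉ L.
This contradicts the pumping lemma, so L is not regular.

a^{p+k} b^p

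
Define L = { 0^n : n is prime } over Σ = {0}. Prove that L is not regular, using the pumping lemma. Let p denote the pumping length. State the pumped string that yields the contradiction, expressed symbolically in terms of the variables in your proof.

0^{q(1+k)}

Toward a contradiction, assume L is regular with pumping length p.
Let q be a prime with q ≥ p+2 (infinitely many primes exist), and take w = 0^q ∈ L with |w| = q ≥ p.
Write w = xyz as guaranteed by the lemma, with |xy| ≤ p and |y| > 0.
Then y = 0^k for some k with 1 ≤ k ≤ p.
Since 1 ≤ k ≤ p, |xz| = q-k. Pump with i = q+1: |xy^{q+1}z| = (q-k)+(q+1)k = q+qk = q(1+k), which is composite (both factors ≥ 2). So xy^{q+1}z = 0^{q(1+k)} ∉ L.
This is a contradiction; hence L is not regular.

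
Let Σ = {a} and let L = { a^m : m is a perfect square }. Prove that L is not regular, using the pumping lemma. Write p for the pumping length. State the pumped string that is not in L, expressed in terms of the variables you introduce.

Toward a contradiction, assume L is regular with pumping length p.
Take w = a^{p²} ∈ L with |w| = p² ≥ p.
The pumping lemma gives a decomposition w = xyz where |xy| ≤ p and |y| > 0.
Then y = a^k for some k with 1 ≤ k ≤ p.
Pump with i = 2: xy^2z = a^{p²+k}. Since 1 ≤ k ≤ p, p² < p²+k ≤ p²+p < (p+1)², so p²+k lies strictly between consecutive squares and is not a perfect square. So xy^2z ∉ L.
This contradicts the pumping lemma, so L is not regular.

a^{p²+k}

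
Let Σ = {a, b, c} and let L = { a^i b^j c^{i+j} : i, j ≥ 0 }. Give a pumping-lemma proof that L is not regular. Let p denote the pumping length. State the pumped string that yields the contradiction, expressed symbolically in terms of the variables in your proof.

Toward a contradiction, assume L is regular with pumping length p.
Take w = a^p b^p c^{2p} ∈ L (with i=j=p, i+j=2p), |w| = 4p ≥ p.
Write w = xyz as guaranteed by the lemma, with |xy| ≤ p and |y| ≥ 1.
The first p characters of w are a's, so xy (and hence y) consists only of a's. Write y = a^k, 1 ≤ k ≤ p.
Consider xy^2z = a^{p+k} b^p c^{2p}. Now the a- and b-counts sum to 2p+k, but the c-count is 2p ≠ 2p+k. So xy^2z ∉ L.
Contradiction. Therefore L is not regular.

a^{p+k} b^p c^{2p}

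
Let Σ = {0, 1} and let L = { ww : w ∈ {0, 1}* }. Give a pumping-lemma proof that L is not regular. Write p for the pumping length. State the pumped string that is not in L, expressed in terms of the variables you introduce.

0^{p+k} 1^p 0^p 1^p

Assume L is regular; let p be its pumping constant.
Take w = 0^p 1^p 0^p 1^p = uu where u = 0^p1^p; then w ∈ L and |w| = 4p ≥ p.
The pumping lemma gives a decomposition w = xyz where |xy| ≤ p and |y| > 0.
Since the first p symbols of w are all 0's and |xy| ≤ p, y lies entirely in the leading 0-block: y = 0^k for some k with 1 ≤ k ≤ p.
Pump with i = 2: xy^2z = 0^{p+k} 1^p 0^p 1^p, of length 4p+k. Suppose this equals vv. The string starts with 0 and ends with 1, so v does too; thus the boundary between the two copies of v is a 1→0 transition. There is exactly one such transition, at position 2p+k, so |v| = 2p+k and |vv| = 4p+2k ≠ 4p+k since k ≥ 1. So xy^2z ∉ L.
This contradicts the pumping lemma, so L is not regular.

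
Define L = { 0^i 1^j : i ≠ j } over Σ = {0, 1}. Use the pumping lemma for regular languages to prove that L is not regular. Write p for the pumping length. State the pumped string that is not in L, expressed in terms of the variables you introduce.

0^{p+p!} 1^{p+p!}

Assume L is regular; let p be its pumping constant.
Choose w = 0^p 1^{p+p!}. Since p ≠ p+p!, w ∈ L; and |w| ≥ p.
Write w = xyz as guaranteed by the lemma, with |xy| ≤ p and |y| > 0.
The first p characters of w are 0's, so xy (and hence y) consists only of 0's. Write y = 0^k, 1 ≤ k ≤ p.
Since 1 ≤ k ≤ p, k divides p!; set t = 1 + p!/k. Then xy^t z has p + (p!/k)·k = p + p! copies of 0. Now the 0-count equals the 1-count, so i ≠ j fails. So xy^t z = 0^{p+p!} 1^{p+p!} ∉ L.
This contradicts the pumping lemma, so L is not regular.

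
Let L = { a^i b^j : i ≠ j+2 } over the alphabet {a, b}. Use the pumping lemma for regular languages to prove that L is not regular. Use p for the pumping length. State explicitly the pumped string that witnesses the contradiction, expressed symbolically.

a^{p+p!} b^{p+p!-2}

Suppose for contradiction that L is regular, and let p be the pumping length.
Choose w = a^p b^{p+p!-2}. Since p ≠ (p+p!-2)+2 = p+p!, w ∈ L; and |w| ≥ p.
The pumping lemma gives a decomposition w = xyz where |xy| ≤ p and |y| ≥ 1.
Since the first p symbols of w are all a's and |xy| ≤ p, y lies entirely in the leading a-block: y = a^k for some k with 1 ≤ k ≤ p.
Since 1 ≤ k ≤ p, k divides p!; set t = 1 + p!/k. Then xy^t z has p + (p!/k)·k = p + p! copies of a. Now the a-count is p+p! and (b-count)+2 = (p+p!-2)+2 = p+p!, so i ≠ j+2 fails. So xy^t z = a^{p+p!} b^{p+p!-2} ∉ L.
This contradicts the pumping lemma, so L is not regular.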